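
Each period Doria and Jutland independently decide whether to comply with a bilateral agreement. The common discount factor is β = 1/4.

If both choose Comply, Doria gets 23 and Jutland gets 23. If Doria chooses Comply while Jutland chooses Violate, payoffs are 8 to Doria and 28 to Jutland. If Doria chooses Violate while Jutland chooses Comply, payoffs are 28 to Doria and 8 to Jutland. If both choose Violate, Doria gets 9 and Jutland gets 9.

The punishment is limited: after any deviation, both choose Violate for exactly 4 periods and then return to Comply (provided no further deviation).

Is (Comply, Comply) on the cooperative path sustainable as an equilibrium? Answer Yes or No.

No

IC: β+…+β^4 ≥ (28−23)/(23−9) = 5/14.
At β = 1/4: partial sum = 0.3320 < 0.3571. Cooperation not sustainable.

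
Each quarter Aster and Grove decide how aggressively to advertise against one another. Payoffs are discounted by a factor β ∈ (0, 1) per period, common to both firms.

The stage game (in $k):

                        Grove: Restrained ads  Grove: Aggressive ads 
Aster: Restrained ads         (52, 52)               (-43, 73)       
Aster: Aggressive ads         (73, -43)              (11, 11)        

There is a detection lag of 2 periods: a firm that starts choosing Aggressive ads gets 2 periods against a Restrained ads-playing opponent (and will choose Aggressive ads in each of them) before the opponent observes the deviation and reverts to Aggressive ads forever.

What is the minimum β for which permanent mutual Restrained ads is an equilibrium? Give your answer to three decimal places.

0.582

Deviating for the 2 undetected periods gains 73−52 = 21 per period over cooperation, then loses 52−11 = 41 per period forever once punishment starts.
Gain: 21(1 + β + … + β^1); loss: 41·β^2/(1−β).
No profitable deviation ⇔ 21(1−β^2) ≤ 41·β^2, i.e. β^2 ≥ 21/(21+41) = 21/62.
Hence β ≥ (21/62)^(1/2) ≈ 0.582.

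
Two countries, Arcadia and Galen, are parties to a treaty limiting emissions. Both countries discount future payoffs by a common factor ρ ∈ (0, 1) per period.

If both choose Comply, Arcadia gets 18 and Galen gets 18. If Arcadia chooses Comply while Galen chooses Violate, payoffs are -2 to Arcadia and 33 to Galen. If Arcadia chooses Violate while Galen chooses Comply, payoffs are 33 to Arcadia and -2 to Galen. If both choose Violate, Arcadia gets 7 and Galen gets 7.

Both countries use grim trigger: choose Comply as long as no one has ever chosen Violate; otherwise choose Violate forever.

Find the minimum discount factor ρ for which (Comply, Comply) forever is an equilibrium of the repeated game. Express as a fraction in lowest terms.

15/26

One-period gain from deviating is 33 − 18 = 15. The loss is 18 − 7 = 11 in every subsequent period, with present value 11·ρ/(1−ρ).
Deviation is unprofitable when 11·ρ/(1−ρ) ≥ 15, i.e. ρ/(1−ρ) ≥ 15/11.
Equivalently ρ ≥ 15/(15+11) = 15/26.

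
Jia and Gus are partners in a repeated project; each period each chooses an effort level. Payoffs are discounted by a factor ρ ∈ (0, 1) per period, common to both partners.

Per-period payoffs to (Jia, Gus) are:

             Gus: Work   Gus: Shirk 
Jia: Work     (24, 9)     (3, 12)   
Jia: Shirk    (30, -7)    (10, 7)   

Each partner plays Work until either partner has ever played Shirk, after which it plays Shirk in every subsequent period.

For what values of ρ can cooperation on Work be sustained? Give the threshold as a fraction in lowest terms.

Jia's threshold: (30−24)/(30−10) = 3/10.
Gus's threshold: (12−9)/(12−7) = 3/5.
3/10 < 3/5, so Gus binds and ρ* = 3/5.

3/5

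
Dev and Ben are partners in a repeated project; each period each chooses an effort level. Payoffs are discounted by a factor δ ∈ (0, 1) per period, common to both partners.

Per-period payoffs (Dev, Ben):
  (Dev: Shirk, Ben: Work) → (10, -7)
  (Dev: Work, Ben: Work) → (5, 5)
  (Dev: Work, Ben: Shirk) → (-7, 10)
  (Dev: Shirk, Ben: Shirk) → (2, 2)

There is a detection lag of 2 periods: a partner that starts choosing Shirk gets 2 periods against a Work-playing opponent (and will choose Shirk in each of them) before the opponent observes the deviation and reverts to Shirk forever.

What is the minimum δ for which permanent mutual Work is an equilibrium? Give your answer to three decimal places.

Deviating for the 2 undetected periods gains 10−5 = 5 per period over cooperation, then loses 5−2 = 3 per period forever once punishment starts.
Gain: 5(1 + δ + … + δ^1); loss: 3·δ^2/(1−δ).
No profitable deviation ⇔ 5(1−δ^2) ≤ 3·δ^2, i.e. δ^2 ≥ 5/(5+3) = 5/8.
Hence δ ≥ (5/8)^(1/2) ≈ 0.791.

0.791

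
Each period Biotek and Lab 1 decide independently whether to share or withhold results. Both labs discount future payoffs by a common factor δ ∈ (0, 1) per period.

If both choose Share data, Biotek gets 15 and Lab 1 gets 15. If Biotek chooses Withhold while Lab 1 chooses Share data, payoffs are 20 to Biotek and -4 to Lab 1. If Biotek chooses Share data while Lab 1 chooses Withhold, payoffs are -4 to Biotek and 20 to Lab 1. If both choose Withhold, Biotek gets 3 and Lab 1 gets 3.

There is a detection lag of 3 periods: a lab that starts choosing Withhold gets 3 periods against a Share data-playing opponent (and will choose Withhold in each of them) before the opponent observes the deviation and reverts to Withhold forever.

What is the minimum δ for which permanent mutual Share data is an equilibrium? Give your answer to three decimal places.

0.665

The best deviation is to choose Withhold for all 3 undetected periods, earning 20 each, then 3 forever once detected.
Deviation value: 20(1−δ^3)/(1−δ) + 3δ^3/(1−δ); cooperation value: 15/(1−δ).
IC: 15 ≥ 20(1−δ^3) + 3δ^3 = 20 − 17δ^3.
So δ^3 ≥ 5/17, giving δ ≥ (5/17)^(1/3) ≈ 0.665.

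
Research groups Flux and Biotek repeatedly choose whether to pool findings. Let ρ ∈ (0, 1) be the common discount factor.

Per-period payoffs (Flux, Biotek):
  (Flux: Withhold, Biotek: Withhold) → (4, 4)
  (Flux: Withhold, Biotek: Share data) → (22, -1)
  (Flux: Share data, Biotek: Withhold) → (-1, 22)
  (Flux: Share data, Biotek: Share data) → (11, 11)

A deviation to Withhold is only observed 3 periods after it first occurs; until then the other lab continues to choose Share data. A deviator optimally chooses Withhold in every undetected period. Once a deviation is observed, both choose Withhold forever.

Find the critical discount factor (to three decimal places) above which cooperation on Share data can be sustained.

0.849

A deviator earns 22 for 3 periods, then 4 forever; cooperating earns 11 forever. Multiplying the IC by (1−ρ):
11 ≥ 22(1−ρ^3) + 4ρ^3, so 18·ρ^3 ≥ 11 and ρ^3 ≥ 11/18.
ρ ≥ (11/18)^(1/3) ≈ 0.849.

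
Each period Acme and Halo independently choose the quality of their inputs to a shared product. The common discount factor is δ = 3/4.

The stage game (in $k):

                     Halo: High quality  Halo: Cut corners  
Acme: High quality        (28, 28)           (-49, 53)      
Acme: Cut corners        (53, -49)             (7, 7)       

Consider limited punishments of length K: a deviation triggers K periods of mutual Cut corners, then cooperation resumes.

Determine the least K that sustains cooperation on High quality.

Need Σ_{k=1}^{K} δ^k ≥ (53−28)/(28−7) = 1.1905 at δ = 3/4.
At K = 1 the sum is 0.7500 < 1.1905; at K = 2 it is 1.3125 ≥ 1.1905.
So the minimum punishment length is K = 2.

2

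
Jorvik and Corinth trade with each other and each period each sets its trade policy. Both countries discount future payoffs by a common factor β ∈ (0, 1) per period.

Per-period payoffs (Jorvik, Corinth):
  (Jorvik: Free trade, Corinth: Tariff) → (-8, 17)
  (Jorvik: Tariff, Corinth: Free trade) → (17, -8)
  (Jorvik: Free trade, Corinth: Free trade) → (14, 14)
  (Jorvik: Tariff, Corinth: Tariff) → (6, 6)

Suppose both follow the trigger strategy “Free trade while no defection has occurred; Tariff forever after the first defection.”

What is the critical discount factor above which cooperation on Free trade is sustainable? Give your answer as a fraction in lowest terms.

3/11

Under grim trigger the critical discount factor is (T−C)/(T−P) with T = 17, C = 14, P = 6.
β* = (17−14)/(17−6) = 3/11.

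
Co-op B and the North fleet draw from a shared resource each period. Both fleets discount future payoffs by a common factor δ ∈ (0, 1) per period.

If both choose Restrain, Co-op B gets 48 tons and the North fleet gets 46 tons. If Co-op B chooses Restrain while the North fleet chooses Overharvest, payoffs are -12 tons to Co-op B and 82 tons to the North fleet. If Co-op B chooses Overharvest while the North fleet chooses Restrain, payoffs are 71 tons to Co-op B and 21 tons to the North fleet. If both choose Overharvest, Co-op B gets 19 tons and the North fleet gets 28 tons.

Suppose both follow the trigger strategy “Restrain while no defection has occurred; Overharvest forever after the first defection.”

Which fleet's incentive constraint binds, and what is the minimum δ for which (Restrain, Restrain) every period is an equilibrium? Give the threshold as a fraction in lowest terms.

the North fleet; δ ≥ 2/3

For Co-op B: deviation gain 71−48 = 23, per-period punishment loss 48−19 = 29. IC gives δ ≥ 23/52.
For the North fleet: gain 36, loss 18 per period, so δ ≥ 36/54 = 2/3.
The tighter constraint is the North fleet's, so cooperation needs δ ≥ 2/3.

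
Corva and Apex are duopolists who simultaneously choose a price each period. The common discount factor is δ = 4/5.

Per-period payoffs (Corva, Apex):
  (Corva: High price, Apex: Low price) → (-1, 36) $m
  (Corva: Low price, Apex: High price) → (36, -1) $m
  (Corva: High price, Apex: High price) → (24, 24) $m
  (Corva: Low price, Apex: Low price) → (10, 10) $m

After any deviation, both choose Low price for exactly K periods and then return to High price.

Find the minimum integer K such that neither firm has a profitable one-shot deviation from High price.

IC: δ(1−δ^K)/(1−δ) ≥ (36−24)/(24−10) = 6/7.
With δ = 4/5: need 1 − δ^K ≥ 6/7·(1−4/5)/(4/5), i.e. δ^K ≤ 0.7857.
Since (4/5)^1 = 0.8000 and (4/5)^2 = 0.6400, the smallest such K is 2.

2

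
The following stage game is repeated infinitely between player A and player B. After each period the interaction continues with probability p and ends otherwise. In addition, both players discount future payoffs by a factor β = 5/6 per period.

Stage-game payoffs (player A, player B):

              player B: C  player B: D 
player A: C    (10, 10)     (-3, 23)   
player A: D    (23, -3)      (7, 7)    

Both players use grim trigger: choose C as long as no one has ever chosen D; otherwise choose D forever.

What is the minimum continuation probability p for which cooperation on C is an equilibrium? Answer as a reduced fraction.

With continuation probability p and discount β, the effective per-period discount factor is βp.
Grim-trigger IC: βp ≥ (23−10)/(23−7) = 13/16.
So p ≥ (13/16)/(5/6) = 39/40.

39/40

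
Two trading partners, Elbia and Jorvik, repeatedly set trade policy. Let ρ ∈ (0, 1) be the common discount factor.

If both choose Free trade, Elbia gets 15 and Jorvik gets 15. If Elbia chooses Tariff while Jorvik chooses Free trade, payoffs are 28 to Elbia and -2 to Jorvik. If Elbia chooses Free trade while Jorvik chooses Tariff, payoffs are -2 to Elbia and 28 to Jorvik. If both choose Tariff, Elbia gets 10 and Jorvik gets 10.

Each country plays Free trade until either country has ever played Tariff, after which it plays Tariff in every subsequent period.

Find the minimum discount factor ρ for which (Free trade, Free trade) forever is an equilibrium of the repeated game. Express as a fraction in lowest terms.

Cooperation forever yields 15 each period: 15/(1−ρ).
Deviating yields 28 once, then 10 forever: 28 + 10ρ/(1−ρ).
No profitable deviation requires 15/(1−ρ) ≥ 28 + 10ρ/(1−ρ).
Multiplying by (1−ρ): 15 ≥ 28(1−ρ) + 10ρ = 28 − 18ρ.
So 18ρ ≥ 13, i.e. ρ ≥ 13/18.

13/18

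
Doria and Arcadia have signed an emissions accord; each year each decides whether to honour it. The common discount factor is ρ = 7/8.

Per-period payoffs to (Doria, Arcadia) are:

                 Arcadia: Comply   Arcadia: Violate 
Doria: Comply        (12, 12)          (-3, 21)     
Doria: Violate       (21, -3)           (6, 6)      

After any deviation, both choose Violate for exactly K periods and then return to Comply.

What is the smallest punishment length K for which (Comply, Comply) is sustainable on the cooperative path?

Need Σ_{k=1}^{K} ρ^k ≥ (21−12)/(12−6) = 1.5000 at ρ = 7/8.
At K = 1 the sum is 0.8750 < 1.5000; at K = 2 it is 1.6406 ≥ 1.5000.
So the minimum punishment length is K = 2.

2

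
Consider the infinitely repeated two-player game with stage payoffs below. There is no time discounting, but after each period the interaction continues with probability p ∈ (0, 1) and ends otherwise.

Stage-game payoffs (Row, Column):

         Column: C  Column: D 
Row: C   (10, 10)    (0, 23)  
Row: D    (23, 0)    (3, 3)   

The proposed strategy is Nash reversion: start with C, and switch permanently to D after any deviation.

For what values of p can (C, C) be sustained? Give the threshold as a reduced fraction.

With no time discounting, the continuation probability p plays the role of the discount factor.
Grim-trigger IC: 10/(1−p) ≥ 23 + 3p/(1−p) ⇒ p ≥ (23−10)/(23−3) = 13/20.

13/20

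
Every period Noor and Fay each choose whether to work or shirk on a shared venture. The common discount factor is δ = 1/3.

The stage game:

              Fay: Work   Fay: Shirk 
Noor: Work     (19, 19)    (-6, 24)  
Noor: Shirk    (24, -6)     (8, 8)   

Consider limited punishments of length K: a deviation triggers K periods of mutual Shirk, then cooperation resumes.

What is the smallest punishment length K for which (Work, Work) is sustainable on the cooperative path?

No profitable deviation requires (19−8)(δ+…+δ^K) ≥ 24−19, i.e. δ+…+δ^K ≥ 5/11 ≈ 0.4545.
With δ = 1/3, the partial sums are K=1: 0.3333, K=2: 0.4444, K=3: 0.4815.
K = 3 is the first length at which the sum reaches 0.4545.

3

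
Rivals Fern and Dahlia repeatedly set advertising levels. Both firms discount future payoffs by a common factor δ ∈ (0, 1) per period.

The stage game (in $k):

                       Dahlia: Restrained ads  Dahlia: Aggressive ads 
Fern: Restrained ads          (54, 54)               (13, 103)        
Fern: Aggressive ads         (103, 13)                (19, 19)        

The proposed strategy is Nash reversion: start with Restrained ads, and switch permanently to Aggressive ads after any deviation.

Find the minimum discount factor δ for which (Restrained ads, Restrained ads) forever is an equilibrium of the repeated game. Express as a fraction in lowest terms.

Cooperation forever yields 54 each period: 54/(1−δ).
Deviating yields 103 once, then 19 forever: 103 + 19δ/(1−δ).
No profitable deviation requires 54/(1−δ) ≥ 103 + 19δ/(1−δ).
Multiplying by (1−δ): 54 ≥ 103(1−δ) + 19δ = 103 − 84δ.
So 84δ ≥ 49, i.e. δ ≥ 49/84 = 7/12.

7/12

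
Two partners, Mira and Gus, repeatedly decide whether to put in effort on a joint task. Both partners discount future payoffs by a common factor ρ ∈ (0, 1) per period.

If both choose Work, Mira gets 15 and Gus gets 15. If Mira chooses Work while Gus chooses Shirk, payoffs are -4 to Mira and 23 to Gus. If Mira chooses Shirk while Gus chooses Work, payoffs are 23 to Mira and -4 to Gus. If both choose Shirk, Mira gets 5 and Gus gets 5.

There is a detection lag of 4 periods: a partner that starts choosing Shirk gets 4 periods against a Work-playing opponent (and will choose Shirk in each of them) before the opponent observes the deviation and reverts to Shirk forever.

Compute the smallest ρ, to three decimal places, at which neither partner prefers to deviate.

A deviator earns 23 for 4 periods, then 5 forever; cooperating earns 15 forever. Multiplying the IC by (1−ρ):
15 ≥ 23(1−ρ^4) + 5ρ^4, so 18·ρ^4 ≥ 8 and ρ^4 ≥ 4/9.
ρ ≥ (4/9)^(1/4) ≈ 0.816.

0.816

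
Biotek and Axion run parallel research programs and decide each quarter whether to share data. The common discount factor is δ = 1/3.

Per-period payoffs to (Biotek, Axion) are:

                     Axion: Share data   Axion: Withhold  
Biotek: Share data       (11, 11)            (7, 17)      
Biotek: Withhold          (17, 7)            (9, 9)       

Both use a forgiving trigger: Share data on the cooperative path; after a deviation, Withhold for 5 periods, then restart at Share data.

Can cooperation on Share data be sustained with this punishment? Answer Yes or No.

No

Comparing payoff streams over the 6 periods until play realigns: cooperate → 11(1+δ+…+δ^5); deviate → 17 + 9(δ+…+δ^5).
Cooperation is sustained iff (11−9)(δ+…+δ^5) ≥ 17−11.
δ+…+δ^5 = 1/3·(1−(1/3)^5)/(1−1/3) = 0.4979, and (17−11)/(11−9) = 3.0000.
0.4979 < 3.0000, so cooperation is not sustainable.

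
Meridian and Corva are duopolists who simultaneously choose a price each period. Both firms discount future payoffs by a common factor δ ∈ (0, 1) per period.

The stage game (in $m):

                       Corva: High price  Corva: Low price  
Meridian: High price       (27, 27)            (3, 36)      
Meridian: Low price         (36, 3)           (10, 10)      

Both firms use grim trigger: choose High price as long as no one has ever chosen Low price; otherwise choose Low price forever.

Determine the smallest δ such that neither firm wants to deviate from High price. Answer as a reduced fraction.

One-period gain from deviating is 36 − 27 = 9. The loss is 27 − 10 = 17 in every subsequent period, with present value 17·δ/(1−δ).
Deviation is unprofitable when 17·δ/(1−δ) ≥ 9, i.e. δ/(1−δ) ≥ 9/17.
Equivalently δ ≥ 9/(9+17) = 9/26.

9/26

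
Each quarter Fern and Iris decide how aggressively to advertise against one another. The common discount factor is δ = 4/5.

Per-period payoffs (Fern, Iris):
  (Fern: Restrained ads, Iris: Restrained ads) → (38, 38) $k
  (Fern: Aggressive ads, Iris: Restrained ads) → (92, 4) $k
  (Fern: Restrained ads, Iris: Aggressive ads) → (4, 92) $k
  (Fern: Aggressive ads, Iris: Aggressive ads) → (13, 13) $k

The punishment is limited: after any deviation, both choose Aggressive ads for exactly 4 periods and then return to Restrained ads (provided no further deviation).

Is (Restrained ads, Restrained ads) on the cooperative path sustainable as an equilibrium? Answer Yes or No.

Comparing payoff streams over the 5 periods until play realigns: cooperate → 38(1+δ+…+δ^4); deviate → 92 + 13(δ+…+δ^4).
Cooperation is sustained iff (38−13)(δ+…+δ^4) ≥ 92−38.
δ+…+δ^4 = 4/5·(1−(4/5)^4)/(1−4/5) = 2.3616, and (92−38)/(38−13) = 2.1600.
2.3616 ≥ 2.1600, so cooperation is sustainable.

Yes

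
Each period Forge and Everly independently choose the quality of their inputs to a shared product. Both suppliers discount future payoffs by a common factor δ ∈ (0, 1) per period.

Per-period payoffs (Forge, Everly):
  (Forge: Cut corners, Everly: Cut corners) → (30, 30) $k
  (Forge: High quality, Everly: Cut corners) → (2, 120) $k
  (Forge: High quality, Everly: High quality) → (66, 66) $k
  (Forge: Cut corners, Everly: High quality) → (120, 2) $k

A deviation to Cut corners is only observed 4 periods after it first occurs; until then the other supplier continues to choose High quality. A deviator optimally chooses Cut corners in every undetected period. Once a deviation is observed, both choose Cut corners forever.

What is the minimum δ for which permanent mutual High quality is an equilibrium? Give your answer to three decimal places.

The best deviation is to choose Cut corners for all 4 undetected periods, earning 120 each, then 30 forever once detected.
Deviation value: 120(1−δ^4)/(1−δ) + 30δ^4/(1−δ); cooperation value: 66/(1−δ).
IC: 66 ≥ 120(1−δ^4) + 30δ^4 = 120 − 90δ^4.
So δ^4 ≥ 54/90 = 3/5, giving δ ≥ (3/5)^(1/4) ≈ 0.880.

0.880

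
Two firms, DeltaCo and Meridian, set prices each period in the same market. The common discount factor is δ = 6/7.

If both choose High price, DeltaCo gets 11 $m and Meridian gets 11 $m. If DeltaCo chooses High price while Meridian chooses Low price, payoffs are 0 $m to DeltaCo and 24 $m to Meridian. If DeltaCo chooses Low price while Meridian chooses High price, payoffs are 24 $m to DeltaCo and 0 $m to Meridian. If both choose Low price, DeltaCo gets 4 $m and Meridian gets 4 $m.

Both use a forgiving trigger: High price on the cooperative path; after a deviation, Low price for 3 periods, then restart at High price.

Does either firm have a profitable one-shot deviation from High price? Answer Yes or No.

Comparing payoff streams over the 4 periods until play realigns: cooperate → 11(1+δ+…+δ^3); deviate → 24 + 4(δ+…+δ^3).
Cooperation is sustained iff (11−4)(δ+…+δ^3) ≥ 24−11.
δ+…+δ^3 = 6/7·(1−(6/7)^3)/(1−6/7) = 2.2216, and (24−11)/(11−4) = 1.8571.
2.2216 ≥ 1.8571, so cooperation is sustainable.

No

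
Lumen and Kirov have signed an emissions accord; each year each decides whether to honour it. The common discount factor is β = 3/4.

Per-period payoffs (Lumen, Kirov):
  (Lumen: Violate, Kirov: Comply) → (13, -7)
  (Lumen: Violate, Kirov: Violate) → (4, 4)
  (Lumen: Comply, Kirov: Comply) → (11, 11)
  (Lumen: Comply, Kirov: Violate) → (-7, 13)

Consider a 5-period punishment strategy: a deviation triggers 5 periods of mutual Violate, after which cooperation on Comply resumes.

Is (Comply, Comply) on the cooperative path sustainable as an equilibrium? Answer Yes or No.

Yes

Comparing payoff streams over the 6 periods until play realigns: cooperate → 11(1+β+…+β^5); deviate → 13 + 4(β+…+β^5).
Cooperation is sustained iff (11−4)(β+…+β^5) ≥ 13−11.
β+…+β^5 = 3/4·(1−(3/4)^5)/(1−3/4) = 2.2881, and (13−11)/(11−4) = 0.2857.
2.2881 ≥ 0.2857, so cooperation is sustainable.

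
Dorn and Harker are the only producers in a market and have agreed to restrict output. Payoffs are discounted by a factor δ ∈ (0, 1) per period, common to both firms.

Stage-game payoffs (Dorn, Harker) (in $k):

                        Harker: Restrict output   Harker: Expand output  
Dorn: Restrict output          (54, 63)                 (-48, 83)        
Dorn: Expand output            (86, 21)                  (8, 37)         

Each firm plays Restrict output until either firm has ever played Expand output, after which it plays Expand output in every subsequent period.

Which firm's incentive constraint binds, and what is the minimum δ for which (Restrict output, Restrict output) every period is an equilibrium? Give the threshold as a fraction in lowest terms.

Dorn's threshold: (86−54)/(86−8) = 16/39.
Harker's threshold: (83−63)/(83−37) = 10/23.
16/39 < 10/23, so Harker binds and δ* = 10/23.

Harker; δ ≥ 10/23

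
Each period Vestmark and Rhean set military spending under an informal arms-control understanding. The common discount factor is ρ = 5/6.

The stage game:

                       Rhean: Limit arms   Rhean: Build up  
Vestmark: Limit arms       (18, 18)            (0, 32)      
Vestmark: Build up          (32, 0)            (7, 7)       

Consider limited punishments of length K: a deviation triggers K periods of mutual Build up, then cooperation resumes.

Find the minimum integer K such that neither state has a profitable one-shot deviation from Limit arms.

Need Σ_{k=1}^{K} ρ^k ≥ (32−18)/(18−7) = 1.2727 at ρ = 5/6.
At K = 1 the sum is 0.8333 < 1.2727; at K = 2 it is 1.5278 ≥ 1.2727.
So the minimum punishment length is K = 2.

2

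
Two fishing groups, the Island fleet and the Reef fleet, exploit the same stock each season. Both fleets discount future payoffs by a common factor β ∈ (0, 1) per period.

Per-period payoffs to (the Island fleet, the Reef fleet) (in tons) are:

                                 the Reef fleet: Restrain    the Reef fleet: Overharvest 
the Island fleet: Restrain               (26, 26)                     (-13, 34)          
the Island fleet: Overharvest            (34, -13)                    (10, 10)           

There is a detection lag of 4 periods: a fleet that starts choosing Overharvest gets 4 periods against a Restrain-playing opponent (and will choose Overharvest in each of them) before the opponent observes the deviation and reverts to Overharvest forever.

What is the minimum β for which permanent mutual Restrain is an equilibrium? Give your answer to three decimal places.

The best deviation is to choose Overharvest for all 4 undetected periods, earning 34 each, then 10 forever once detected.
Deviation value: 34(1−β^4)/(1−β) + 10β^4/(1−β); cooperation value: 26/(1−β).
IC: 26 ≥ 34(1−β^4) + 10β^4 = 34 − 24β^4.
So β^4 ≥ 8/24 = 1/3, giving β ≥ (1/3)^(1/4) ≈ 0.760.

0.760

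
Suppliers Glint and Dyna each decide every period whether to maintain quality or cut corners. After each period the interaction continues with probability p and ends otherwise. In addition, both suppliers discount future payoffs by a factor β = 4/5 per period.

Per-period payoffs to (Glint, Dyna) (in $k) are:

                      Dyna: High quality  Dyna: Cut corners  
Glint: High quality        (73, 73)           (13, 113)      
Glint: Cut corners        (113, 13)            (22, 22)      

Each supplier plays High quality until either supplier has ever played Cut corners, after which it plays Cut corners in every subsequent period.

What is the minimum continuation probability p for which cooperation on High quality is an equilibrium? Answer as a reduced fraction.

With continuation probability p and discount β, the effective per-period discount factor is βp.
Grim-trigger IC: βp ≥ (113−73)/(113−22) = 40/91.
So p ≥ (40/91)/(4/5) = 50/91.

50/91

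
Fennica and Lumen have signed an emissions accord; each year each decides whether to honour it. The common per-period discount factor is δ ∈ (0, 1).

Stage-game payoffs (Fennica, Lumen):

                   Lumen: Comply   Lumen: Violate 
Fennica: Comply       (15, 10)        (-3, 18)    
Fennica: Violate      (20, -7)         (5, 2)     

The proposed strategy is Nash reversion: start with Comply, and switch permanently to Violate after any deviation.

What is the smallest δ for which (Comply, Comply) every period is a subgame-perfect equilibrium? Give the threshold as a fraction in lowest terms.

1/2

Fennica's threshold: (20−15)/(20−5) = 1/3.
Lumen's threshold: (18−10)/(18−2) = 1/2.
1/3 < 1/2, so Lumen binds and δ* = 1/2.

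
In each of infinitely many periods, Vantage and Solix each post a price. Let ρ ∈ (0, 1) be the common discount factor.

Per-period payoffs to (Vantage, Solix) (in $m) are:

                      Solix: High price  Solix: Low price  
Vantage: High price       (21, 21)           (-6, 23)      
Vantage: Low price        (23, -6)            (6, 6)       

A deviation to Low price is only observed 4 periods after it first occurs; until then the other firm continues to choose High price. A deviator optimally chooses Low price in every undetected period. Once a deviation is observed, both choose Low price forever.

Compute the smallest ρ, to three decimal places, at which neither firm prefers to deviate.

0.586

Deviating for the 4 undetected periods gains 23−21 = 2 per period over cooperation, then loses 21−6 = 15 per period forever once punishment starts.
Gain: 2(1 + ρ + … + ρ^3); loss: 15·ρ^4/(1−ρ).
No profitable deviation ⇔ 2(1−ρ^4) ≤ 15·ρ^4, i.e. ρ^4 ≥ 2/(2+15) = 2/17.
Hence ρ ≥ (2/17)^(1/4) ≈ 0.586.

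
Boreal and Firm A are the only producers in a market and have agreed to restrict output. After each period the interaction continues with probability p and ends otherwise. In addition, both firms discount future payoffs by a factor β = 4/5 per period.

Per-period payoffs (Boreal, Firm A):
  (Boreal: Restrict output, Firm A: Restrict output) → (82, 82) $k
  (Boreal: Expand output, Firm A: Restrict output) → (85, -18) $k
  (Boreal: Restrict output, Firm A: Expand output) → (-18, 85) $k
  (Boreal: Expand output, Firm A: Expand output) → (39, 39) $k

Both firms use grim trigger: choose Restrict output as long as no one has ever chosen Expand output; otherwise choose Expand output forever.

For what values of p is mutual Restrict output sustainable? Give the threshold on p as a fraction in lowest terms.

15/184

With continuation probability p and discount β, the effective per-period discount factor is βp.
Grim-trigger IC: βp ≥ (85−82)/(85−39) = 3/46.
So p ≥ (3/46)/(4/5) = 15/184.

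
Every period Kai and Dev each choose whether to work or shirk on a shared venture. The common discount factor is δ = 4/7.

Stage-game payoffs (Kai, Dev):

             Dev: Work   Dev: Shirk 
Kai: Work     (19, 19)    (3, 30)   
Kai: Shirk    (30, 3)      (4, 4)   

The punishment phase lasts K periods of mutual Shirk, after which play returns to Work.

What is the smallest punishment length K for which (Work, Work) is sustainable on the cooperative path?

2

Need Σ_{k=1}^{K} δ^k ≥ (30−19)/(19−4) = 0.7333 at δ = 4/7.
At K = 1 the sum is 0.5714 < 0.7333; at K = 2 it is 0.8980 ≥ 0.7333.
So the minimum punishment length is K = 2.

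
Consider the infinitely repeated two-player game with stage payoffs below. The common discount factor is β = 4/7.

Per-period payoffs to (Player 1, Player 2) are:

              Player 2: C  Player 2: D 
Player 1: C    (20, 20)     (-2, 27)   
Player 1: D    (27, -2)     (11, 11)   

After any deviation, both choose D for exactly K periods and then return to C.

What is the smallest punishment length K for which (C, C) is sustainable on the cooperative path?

IC: β(1−β^K)/(1−β) ≥ (27−20)/(20−11) = 7/9.
With β = 4/7: need 1 − β^K ≥ 7/9·(1−4/7)/(4/7), i.e. β^K ≤ 0.4167.
Since (4/7)^1 = 0.5714 and (4/7)^2 = 0.3265, the smallest such K is 2.

2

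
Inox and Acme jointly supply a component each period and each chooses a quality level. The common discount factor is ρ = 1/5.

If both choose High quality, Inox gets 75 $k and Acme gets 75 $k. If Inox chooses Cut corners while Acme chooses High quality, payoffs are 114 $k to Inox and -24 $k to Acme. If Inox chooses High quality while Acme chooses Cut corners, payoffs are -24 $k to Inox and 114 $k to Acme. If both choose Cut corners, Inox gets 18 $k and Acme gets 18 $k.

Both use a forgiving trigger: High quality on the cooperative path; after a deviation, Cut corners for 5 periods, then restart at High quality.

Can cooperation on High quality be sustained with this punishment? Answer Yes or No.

Comparing payoff streams over the 6 periods until play realigns: cooperate → 75(1+ρ+…+ρ^5); deviate → 114 + 18(ρ+…+ρ^5).
Cooperation is sustained iff (75−18)(ρ+…+ρ^5) ≥ 114−75.
ρ+…+ρ^5 = 1/5·(1−(1/5)^5)/(1−1/5) = 0.2499, and (114−75)/(75−18) = 0.6842.
0.2499 < 0.6842, so cooperation is not sustainable.

No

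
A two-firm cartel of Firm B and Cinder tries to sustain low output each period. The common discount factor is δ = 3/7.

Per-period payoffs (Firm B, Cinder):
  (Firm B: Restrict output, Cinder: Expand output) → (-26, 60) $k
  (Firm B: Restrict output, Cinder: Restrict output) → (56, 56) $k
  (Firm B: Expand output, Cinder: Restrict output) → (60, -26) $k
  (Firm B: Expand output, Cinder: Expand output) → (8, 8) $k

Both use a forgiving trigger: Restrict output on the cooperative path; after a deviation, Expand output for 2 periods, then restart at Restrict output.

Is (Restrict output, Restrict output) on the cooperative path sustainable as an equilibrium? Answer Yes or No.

Yes

A one-shot deviation gives 60 now, then 8 for 2 periods, then back to 56.
Gain from deviating: (60−56) today; loss: (56−8) in each of the next 2 periods.
No-deviation condition: (56−8)(δ+…+δ^2) ≥ 60−56, i.e. δ+…+δ^2 ≥ 1/12.
At δ = 3/7: δ+…+δ^2 = 0.6122 ≥ 0.0833.
So cooperation is sustainable.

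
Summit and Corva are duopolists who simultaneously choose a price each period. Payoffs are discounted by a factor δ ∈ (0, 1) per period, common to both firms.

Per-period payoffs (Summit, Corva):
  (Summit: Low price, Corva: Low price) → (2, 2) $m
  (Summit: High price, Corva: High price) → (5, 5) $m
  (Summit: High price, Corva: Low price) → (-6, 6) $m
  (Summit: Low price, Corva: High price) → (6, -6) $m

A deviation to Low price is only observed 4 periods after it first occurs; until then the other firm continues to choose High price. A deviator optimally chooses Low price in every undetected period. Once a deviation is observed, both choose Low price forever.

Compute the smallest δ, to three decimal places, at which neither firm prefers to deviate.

0.707

The best deviation is to choose Low price for all 4 undetected periods, earning 6 each, then 2 forever once detected.
Deviation value: 6(1−δ^4)/(1−δ) + 2δ^4/(1−δ); cooperation value: 5/(1−δ).
IC: 5 ≥ 6(1−δ^4) + 2δ^4 = 6 − 4δ^4.
So δ^4 ≥ 1/4, giving δ ≥ (1/4)^(1/4) ≈ 0.707.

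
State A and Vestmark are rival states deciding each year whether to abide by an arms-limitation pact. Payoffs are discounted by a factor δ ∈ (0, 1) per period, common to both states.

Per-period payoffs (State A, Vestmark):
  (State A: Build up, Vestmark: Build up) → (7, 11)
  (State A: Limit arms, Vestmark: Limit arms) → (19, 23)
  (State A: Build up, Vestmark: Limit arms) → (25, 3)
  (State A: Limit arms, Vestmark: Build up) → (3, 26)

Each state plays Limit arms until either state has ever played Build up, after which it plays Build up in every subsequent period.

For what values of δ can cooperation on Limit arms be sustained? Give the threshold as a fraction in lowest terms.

1/3

State A: cooperation gives 19 each period; deviation gives 25 once then 7 forever.
  19/(1−δ) ≥ 25 + 7δ/(1−δ) ⇒ δ ≥ 6/18 = 1/3.
Vestmark: cooperation gives 23 each period; deviation gives 26 once then 11 forever.
  δ ≥ 3/15 = 1/5.
Both must hold, so the binding constraint is State A's: δ ≥ 1/3.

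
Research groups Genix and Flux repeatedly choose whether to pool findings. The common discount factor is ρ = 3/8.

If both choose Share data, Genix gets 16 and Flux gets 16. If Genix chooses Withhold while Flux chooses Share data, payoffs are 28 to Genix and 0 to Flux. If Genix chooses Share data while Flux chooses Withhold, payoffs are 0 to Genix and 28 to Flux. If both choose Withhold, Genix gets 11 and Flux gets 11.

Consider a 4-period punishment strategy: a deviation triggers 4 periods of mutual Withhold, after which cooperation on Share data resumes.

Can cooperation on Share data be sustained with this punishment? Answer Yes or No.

Comparing payoff streams over the 5 periods until play realigns: cooperate → 16(1+ρ+…+ρ^4); deviate → 28 + 11(ρ+…+ρ^4).
Cooperation is sustained iff (16−11)(ρ+…+ρ^4) ≥ 28−16.
ρ+…+ρ^4 = 3/8·(1−(3/8)^4)/(1−3/8) = 0.5881, and (28−16)/(16−11) = 2.4000.
0.5881 < 2.4000, so cooperation is not sustainable.

No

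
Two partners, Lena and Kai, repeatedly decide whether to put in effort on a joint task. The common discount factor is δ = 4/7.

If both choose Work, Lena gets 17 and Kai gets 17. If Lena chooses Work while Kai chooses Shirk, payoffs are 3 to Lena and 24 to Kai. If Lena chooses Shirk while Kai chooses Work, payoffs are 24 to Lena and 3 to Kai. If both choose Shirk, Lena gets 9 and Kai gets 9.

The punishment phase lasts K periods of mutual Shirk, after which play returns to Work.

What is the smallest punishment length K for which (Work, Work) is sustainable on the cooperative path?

No profitable deviation requires (17−9)(δ+…+δ^K) ≥ 24−17, i.e. δ+…+δ^K ≥ 7/8 ≈ 0.8750.
With δ = 4/7, the partial sums are K=1: 0.5714, K=2: 0.8980.
K = 2 is the first length at which the sum reaches 0.8750.

2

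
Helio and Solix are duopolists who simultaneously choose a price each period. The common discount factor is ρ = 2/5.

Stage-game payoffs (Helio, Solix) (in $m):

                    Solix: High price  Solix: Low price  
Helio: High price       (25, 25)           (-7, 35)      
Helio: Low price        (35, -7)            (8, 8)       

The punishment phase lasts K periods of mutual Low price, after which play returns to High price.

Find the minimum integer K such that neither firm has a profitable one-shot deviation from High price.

No profitable deviation requires (25−8)(ρ+…+ρ^K) ≥ 35−25, i.e. ρ+…+ρ^K ≥ 10/17 ≈ 0.5882.
With ρ = 2/5, the partial sums are K=1: 0.4000, K=2: 0.5600, K=3: 0.6240.
K = 3 is the first length at which the sum reaches 0.5882.

3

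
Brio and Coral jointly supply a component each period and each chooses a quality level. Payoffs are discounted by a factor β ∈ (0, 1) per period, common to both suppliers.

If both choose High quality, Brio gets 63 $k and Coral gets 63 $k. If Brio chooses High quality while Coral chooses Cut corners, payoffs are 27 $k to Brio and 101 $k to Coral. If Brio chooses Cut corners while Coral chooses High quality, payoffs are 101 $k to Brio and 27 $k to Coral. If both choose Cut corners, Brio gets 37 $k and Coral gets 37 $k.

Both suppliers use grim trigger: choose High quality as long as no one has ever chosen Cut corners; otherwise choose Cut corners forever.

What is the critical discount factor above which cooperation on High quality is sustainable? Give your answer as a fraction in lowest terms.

63/(1−β) ≥ 101 + 37β/(1−β)
63 ≥ 101 − 64β
β ≥ 38/64 = 19/32.

19/32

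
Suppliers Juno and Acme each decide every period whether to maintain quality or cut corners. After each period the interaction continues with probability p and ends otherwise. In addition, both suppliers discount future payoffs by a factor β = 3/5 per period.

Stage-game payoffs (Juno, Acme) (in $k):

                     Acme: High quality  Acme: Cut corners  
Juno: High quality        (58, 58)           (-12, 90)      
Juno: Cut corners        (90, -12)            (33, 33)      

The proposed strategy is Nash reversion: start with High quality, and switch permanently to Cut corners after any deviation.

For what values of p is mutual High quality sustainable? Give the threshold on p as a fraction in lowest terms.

160/171

With continuation probability p and discount β, the effective per-period discount factor is βp.
Grim-trigger IC: βp ≥ (90−58)/(90−33) = 32/57.
So p ≥ (32/57)/(3/5) = 160/171.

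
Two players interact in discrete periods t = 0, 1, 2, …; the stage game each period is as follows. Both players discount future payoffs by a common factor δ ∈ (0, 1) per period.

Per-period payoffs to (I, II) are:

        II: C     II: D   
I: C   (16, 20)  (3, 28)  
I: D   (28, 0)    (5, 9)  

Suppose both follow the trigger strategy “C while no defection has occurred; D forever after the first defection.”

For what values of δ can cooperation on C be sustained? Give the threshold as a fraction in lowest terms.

I's threshold: (28−16)/(28−5) = 12/23.
II's threshold: (28−20)/(28−9) = 8/19.
12/23 > 8/19, so I binds and δ* = 12/23.

12/23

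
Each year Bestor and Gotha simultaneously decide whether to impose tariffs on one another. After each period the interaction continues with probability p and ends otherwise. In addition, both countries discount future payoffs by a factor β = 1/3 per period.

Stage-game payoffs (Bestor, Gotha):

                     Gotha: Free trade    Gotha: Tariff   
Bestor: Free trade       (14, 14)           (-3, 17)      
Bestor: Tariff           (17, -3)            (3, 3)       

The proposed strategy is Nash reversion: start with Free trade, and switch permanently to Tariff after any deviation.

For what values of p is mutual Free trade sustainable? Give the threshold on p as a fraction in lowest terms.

9/14

With continuation probability p and discount β, the effective per-period discount factor is βp.
Grim-trigger IC: βp ≥ (17−14)/(17−3) = 3/14.
So p ≥ (3/14)/(1/3) = 9/14.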